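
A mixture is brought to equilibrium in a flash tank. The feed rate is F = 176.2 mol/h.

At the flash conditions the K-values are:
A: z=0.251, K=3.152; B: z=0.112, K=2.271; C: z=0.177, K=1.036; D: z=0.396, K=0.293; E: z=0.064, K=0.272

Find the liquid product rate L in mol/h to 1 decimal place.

L = 118.9 mol/h

Rachford–Rice: g(V/F) = Σ zᵢ(Kᵢ−1)/(1+V/F(Kᵢ−1)) = 0.
g(0) = ΣzᵢKᵢ − 1 = 0.362 and g(1) = 1 − Σzᵢ/Kᵢ = -0.887, so a root lies in (0, 1).
Iterate (Newton) starting at V/F = 0.7:
  V/F = 0.700: g = -0.3522, g' = -1.153 → V/F = 0.394
  V/F = 0.394: g = -0.0604, g' = -0.868 → V/F = 0.325
Converged at V/F = 0.325.
Then V = V/F·F = 0.3254·176.2 = 57.3 mol/h and L = F − V = 118.9 mol/h.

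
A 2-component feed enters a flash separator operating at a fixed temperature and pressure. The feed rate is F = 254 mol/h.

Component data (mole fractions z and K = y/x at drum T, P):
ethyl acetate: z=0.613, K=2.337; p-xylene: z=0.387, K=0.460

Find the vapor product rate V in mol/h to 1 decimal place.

Let ψ = V/F and solve Σ zᵢ(Kᵢ−1)/(1+ψ(Kᵢ−1)) = 0.
g(0) = ΣzᵢKᵢ − 1 = 0.611 and g(1) = 1 − Σzᵢ/Kᵢ = -0.104, so a root lies in (0, 1).
Newton–Raphson from ψ = 0.67:
  ψ = 0.670: g = 0.1049, g' = -0.582 → ψ = 0.850
  ψ = 0.850: g = -0.0028, g' = -0.626 → ψ = 0.846
Converged at ψ = 0.846.
Then V = ψ·F = 0.8457·254 = 214.8 mol/h and L = F − V = 39.2 mol/h.

V = 214.8 mol/h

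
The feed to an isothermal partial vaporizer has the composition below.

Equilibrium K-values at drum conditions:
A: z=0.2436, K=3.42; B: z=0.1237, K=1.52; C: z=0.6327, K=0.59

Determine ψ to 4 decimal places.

Let ψ = V/F and solve Σ zᵢ(Kᵢ−1)/(1+ψ(Kᵢ−1)) = 0.
g(0) = ΣzᵢKᵢ − 1 = 0.3944 and g(1) = 1 − Σzᵢ/Kᵢ = -0.2250, so a root lies in (0, 1).
Newton–Raphson from ψ = 0.61:
  ψ = 0.6100: g = -0.05902, g' = -0.4411 → ψ = 0.4762
  ψ = 0.4762: g = 0.00310, g' = -0.4936 → ψ = 0.4825
Converged at ψ = 0.4825.

ψ = 0.4825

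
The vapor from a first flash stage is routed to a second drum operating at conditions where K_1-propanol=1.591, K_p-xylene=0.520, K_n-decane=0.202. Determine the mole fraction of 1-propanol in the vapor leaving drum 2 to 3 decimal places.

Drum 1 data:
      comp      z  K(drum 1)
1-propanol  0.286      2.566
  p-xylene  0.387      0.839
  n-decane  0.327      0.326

y_1-propanol (drum 2) = 0.781

Drum 1:
Rachford–Rice: g(ψ₁) = Σ zᵢ(Kᵢ−1)/(1+ψ₁(Kᵢ−1)) = 0.
g(0) = ΣzᵢKᵢ − 1 = 0.165 and g(1) = 1 − Σzᵢ/Kᵢ = -0.576, so a root lies in (0, 1).
Iterate (Newton) starting at ψ₁ = 0.5:
  ψ₁ = 0.500: g = -0.1490, g' = -0.570 → ψ₁ = 0.239
  ψ₁ = 0.239: g = -0.0015, g' = -0.593 → ψ₁ = 0.236
Converged at ψ₁ = 0.236.
Drum-1 compositions:
  1-propanol: x = 0.209, y = 0.536
  p-xylene: x = 0.402, y = 0.338
  n-decane: x = 0.389, y = 0.127
Drum-2 feed = drum-1 vapor: z₂ = (0.5357, 0.3375, 0.1268).
Drum 2:
Material balance + equilibrium reduce to Σ zᵢ(Kᵢ−1)/(1+ψ₂(Kᵢ−1)) = 0.
Check two-phase: ΣzᵢKᵢ = 1.053 > 1 and Σzᵢ/Kᵢ = 1.613 > 1, so g(0) = 0.053 > 0 and g(1) = -0.613 < 0.
Iterate (Newton) starting at ψ₂ = 0.5:
  ψ₂ = 0.500: g = -0.1372, g' = -0.470 → ψ₂ = 0.208
  ψ₂ = 0.208: g = -0.0194, g' = -0.360 → ψ₂ = 0.154
Converged at ψ₂ = 0.154.
  1-propanol: x = 0.491, y = 0.781
  p-xylene: x = 0.364, y = 0.189
  n-decane: x = 0.145, y = 0.029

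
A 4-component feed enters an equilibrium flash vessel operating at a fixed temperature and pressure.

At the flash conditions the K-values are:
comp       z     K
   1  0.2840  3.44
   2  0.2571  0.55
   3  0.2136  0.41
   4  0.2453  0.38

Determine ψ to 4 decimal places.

Rachford–Rice: g(ψ) = Σ zᵢ(Kᵢ−1)/(1+ψ(Kᵢ−1)) = 0.
Check two-phase: ΣzᵢKᵢ = 1.2992 > 1 and Σzᵢ/Kᵢ = 1.7165 > 1, so g(0) = 0.2992 > 0 and g(1) = -0.7165 < 0.
Newton–Raphson from ψ = 0.5:
  ψ = 0.5000: g = -0.23631, g' = -0.7774 → ψ = 0.1960
  ψ = 0.1960: g = 0.02623, g' = -1.0536 → ψ = 0.2209
  ψ = 0.2209: g = 0.00065, g' = -1.0029 → ψ = 0.2216
Converged at ψ = 0.2216.

ψ = 0.2216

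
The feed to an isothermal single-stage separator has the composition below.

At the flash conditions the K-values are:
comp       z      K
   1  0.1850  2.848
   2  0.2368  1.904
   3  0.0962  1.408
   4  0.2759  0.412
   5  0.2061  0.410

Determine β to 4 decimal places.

β = 0.4267

Rachford–Rice: g(β) = Σ zᵢ(Kᵢ−1)/(1+β(Kᵢ−1)) = 0.
g(0) = ΣzᵢKᵢ − 1 = 0.3114 and g(1) = 1 − Σzᵢ/Kᵢ = -0.4300, so a root lies in (0, 1).
Newton iteration, β⁰ = 0.35:
  β = 0.3500: g = 0.04705, g' = -0.6221 → β = 0.4256
  β = 0.4256: g = 0.00063, g' = -0.6081 → β = 0.4267
Converged at β = 0.4267.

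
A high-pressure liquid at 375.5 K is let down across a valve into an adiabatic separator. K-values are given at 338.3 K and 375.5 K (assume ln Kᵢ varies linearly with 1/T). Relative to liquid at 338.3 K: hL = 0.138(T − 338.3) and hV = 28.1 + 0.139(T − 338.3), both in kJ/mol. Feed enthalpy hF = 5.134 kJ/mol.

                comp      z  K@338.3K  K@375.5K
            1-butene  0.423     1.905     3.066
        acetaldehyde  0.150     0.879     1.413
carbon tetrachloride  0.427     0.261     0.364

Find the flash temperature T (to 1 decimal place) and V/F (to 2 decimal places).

T = 342.0 K, V/F = 0.16

Adiabatic flash: solve Rachford–Rice at each trial T, then check hF = ψ·hV(T) + (1−ψ)·hL(T).
  T = 338.3 K: K = (1.905, 0.879, 0.261), RR gives ψ = 0.086, H_out = 2.410 kJ/mol
  T = 375.5 K: K = (3.066, 1.413, 0.364), RR gives ψ = 0.601, H_out = 22.040 kJ/mol
  T = 356.9 K: K = (2.447, 1.128, 0.311), RR gives ψ = 0.400, H_out = 13.806 kJ/mol
  T = 347.6 K: K = (2.166, 0.999, 0.286), RR gives ψ = 0.266, H_out = 8.750 kJ/mol
  T = 343.0 K: K = (2.035, 0.939, 0.273), RR gives ψ = 0.184, H_out = 5.826 kJ/mol
  T = 340.6 K: K = (1.968, 0.908, 0.267), RR gives ψ = 0.136, H_out = 4.145 kJ/mol
Linear interpolation between T = 340.6 (H_out = 4.145) and T = 343.0 (H_out = 5.826) on hF = 5.134 gives T ≈ 342.0 K, at which ψ = 0.16.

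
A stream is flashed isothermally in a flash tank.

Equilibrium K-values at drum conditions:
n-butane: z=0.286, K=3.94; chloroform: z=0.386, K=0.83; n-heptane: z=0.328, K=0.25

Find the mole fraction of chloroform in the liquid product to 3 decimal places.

Newton–Raphson from V/F = 0.44:
  V/F = 0.440: g = -0.0715, g' = -0.894 → V/F = 0.360
  V/F = 0.360: g = 0.0016, g' = -0.942 → V/F = 0.362
Converged at V/F = 0.362.
Compositions from xᵢ = zᵢ/(1+V/F(Kᵢ−1)), yᵢ = Kᵢxᵢ:
  n-butane: x = 0.139, y = 0.546
  chloroform: x = 0.411, y = 0.341
  n-heptane: x = 0.450, y = 0.113

x_chloroform = 0.411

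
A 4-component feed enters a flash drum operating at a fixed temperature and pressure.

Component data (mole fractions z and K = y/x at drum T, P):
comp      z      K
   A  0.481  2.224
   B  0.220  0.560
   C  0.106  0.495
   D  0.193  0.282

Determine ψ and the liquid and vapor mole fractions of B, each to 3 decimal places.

Rachford–Rice: g(ψ) = Σ zᵢ(Kᵢ−1)/(1+ψ(Kᵢ−1)) = 0.
Feasibility: ΣzᵢKᵢ = 1.300, Σzᵢ/Kᵢ = 1.508 — both > 1, two phases present.
Iterate (Newton) starting at ψ = 0.6:
  ψ = 0.600: g = -0.1123, g' = -0.681 → ψ = 0.435
  ψ = 0.435: g = -0.0057, g' = -0.627 → ψ = 0.426
Converged at ψ = 0.426.
Compositions from xᵢ = zᵢ/(1+ψ(Kᵢ−1)), yᵢ = Kᵢxᵢ:
  A: x = 0.316, y = 0.703
  B: x = 0.271, y = 0.152
  C: x = 0.135, y = 0.067
  D: x = 0.278, y = 0.078

ψ = 0.426, x_B = 0.271, y_B = 0.152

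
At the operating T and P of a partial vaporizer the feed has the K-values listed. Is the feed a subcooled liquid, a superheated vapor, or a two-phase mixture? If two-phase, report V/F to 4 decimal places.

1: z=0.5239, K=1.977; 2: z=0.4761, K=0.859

ΣzᵢKᵢ = 1.4447; Σzᵢ/Kᵢ = 0.8192.
Since Σzᵢ/Kᵢ < 1 the mixture is above its dew point — single vapor phase.

superheated vapor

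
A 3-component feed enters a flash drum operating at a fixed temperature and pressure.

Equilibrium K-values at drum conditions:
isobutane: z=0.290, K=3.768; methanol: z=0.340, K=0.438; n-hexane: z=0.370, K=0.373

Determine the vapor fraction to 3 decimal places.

ψ = 0.230

Let ψ = V/F and solve Σ zᵢ(Kᵢ−1)/(1+ψ(Kᵢ−1)) = 0.
Check two-phase: ΣzᵢKᵢ = 1.380 > 1 and Σzᵢ/Kᵢ = 1.845 > 1, so g(0) = 0.380 > 0 and g(1) = -0.845 < 0.
Iterate (Newton) starting at ψ = 0.56:
  ψ = 0.560: g = -0.3216, g' = -0.916 → ψ = 0.209
  ψ = 0.209: g = 0.0252, g' = -1.223 → ψ = 0.229
  ψ = 0.229: g = 0.0005, g' = -1.171 → ψ = 0.230
Converged at ψ = 0.230.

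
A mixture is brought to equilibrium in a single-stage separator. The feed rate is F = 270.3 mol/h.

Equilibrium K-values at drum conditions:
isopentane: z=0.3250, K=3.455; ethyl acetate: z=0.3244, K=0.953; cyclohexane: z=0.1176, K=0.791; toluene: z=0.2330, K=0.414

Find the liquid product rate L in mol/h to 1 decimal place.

L = 71.7 mol/h

Material balance + equilibrium reduce to Σ zᵢ(Kᵢ−1)/(1+V/F(Kᵢ−1)) = 0.
Feasibility: ΣzᵢKᵢ = 1.6215, Σzᵢ/Kᵢ = 1.1459 — both > 1, two phases present.
Iterate (Newton) starting at V/F = 0.5:
  V/F = 0.5000: g = 0.12201, g' = -0.5620 → V/F = 0.7171
  V/F = 0.7171: g = 0.00885, g' = -0.5030 → V/F = 0.7347
Converged at V/F = 0.7347.
Then V = V/F·F = 0.7347·270.3 = 198.6 mol/h and L = F − V = 71.7 mol/h.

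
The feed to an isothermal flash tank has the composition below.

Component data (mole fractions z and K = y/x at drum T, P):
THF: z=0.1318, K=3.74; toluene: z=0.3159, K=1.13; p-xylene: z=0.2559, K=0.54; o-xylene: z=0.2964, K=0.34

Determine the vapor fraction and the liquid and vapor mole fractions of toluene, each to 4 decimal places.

Rachford–Rice: g(ψ) = Σ zᵢ(Kᵢ−1)/(1+ψ(Kᵢ−1)) = 0.
g(0) = ΣzᵢKᵢ − 1 = 0.0889 and g(1) = 1 − Σzᵢ/Kᵢ = -0.6605, so a root lies in (0, 1).
Newton iteration, ψ⁰ = 0.5:
  ψ = 0.5000: g = -0.25391, g' = -0.5598 → ψ = 0.0464
  ψ = 0.0464: g = 0.03910, g' = -0.9780 → ψ = 0.0864
  ψ = 0.0864: g = 0.00256, g' = -0.8560 → ψ = 0.0894
Converged at ψ = 0.0894.
Compositions from xᵢ = zᵢ/(1+ψ(Kᵢ−1)), yᵢ = Kᵢxᵢ:
  THF: x = 0.1059, y = 0.3959
  toluene: x = 0.3123, y = 0.3529
  p-xylene: x = 0.2669, y = 0.1441
  o-xylene: x = 0.3150, y = 0.1071

ψ = 0.0894, x_toluene = 0.3123, y_toluene = 0.3529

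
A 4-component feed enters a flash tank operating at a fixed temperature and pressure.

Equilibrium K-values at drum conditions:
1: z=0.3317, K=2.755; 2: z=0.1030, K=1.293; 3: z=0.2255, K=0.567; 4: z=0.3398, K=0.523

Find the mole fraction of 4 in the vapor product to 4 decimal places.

y_4 = 0.2331

Let β = V/F and solve Σ zᵢ(Kᵢ−1)/(1+β(Kᵢ−1)) = 0.
g(0) = ΣzᵢKᵢ − 1 = 0.3526 and g(1) = 1 − Σzᵢ/Kᵢ = -0.2475, so a root lies in (0, 1).
Newton iteration, β⁰ = 0.5:
  β = 0.5000: g = -0.00109, g' = -0.4988 → β = 0.4978
Converged at β = 0.4978.
Compositions from xᵢ = zᵢ/(1+β(Kᵢ−1)), yᵢ = Kᵢxᵢ:
  1: x = 0.1770, y = 0.4877
  2: x = 0.0899, y = 0.1162
  3: x = 0.2875, y = 0.1630
  4: x = 0.4456, y = 0.2331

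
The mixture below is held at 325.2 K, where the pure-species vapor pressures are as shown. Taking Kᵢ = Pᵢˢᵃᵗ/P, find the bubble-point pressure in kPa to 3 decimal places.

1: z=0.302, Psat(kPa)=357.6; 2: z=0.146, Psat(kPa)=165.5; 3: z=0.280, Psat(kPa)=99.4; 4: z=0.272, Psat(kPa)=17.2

At the bubble point ψ → 0, so ΣzᵢKᵢ = 1 with Kᵢ = Pᵢˢᵃᵗ/P ⇒ P = ΣzᵢPᵢˢᵃᵗ.
P = 0.302·357.6 + 0.146·165.5 + 0.280·99.4 + 0.272·17.2 = 164.669 kPa

Pbub = 164.669 kPa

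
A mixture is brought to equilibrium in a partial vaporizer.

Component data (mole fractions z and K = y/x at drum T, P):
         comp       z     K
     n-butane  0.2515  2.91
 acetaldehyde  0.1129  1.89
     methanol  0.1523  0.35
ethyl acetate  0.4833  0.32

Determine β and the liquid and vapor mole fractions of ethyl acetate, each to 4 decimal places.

β = 0.1362, x_ethyl acetate = 0.5326, y_ethyl acetate = 0.1704

Rachford–Rice: g(β) = Σ zᵢ(Kᵢ−1)/(1+β(Kᵢ−1)) = 0.
g(0) = ΣzᵢKᵢ − 1 = 0.1532 and g(1) = 1 − Σzᵢ/Kᵢ = -1.0916, so a root lies in (0, 1).
Newton–Raphson from β = 0.42:
  β = 0.4200: g = -0.25651, g' = -0.8895 → β = 0.1316
  β = 0.1316: g = 0.00460, g' = -1.0041 → β = 0.1362
Converged at β = 0.1362.
Compositions from xᵢ = zᵢ/(1+β(Kᵢ−1)), yᵢ = Kᵢxᵢ:
  n-butane: x = 0.1996, y = 0.5808
  acetaldehyde: x = 0.1007, y = 0.1903
  methanol: x = 0.1671, y = 0.0585
  ethyl acetate: x = 0.5326, y = 0.1704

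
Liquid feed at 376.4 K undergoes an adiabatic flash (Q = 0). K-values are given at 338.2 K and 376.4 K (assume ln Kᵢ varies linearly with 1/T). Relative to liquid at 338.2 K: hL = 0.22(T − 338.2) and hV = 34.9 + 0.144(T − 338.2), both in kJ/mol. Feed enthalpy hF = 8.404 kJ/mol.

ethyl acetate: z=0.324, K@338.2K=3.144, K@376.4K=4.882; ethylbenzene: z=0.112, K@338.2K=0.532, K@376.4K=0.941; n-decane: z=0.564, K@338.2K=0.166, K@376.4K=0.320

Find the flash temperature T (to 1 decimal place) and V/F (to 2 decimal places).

Adiabatic flash: solve Rachford–Rice at each trial T, then check hF = ψ·hV(T) + (1−ψ)·hL(T).
  T = 338.2 K: K = (3.144, 0.532, 0.166), RR gives ψ = 0.103, H_out = 3.580 kJ/mol
  T = 376.4 K: K = (4.882, 0.941, 0.320), RR gives ψ = 0.368, H_out = 20.170 kJ/mol
  T = 357.3 K: K = (3.964, 0.718, 0.235), RR gives ψ = 0.239, H_out = 12.195 kJ/mol
  T = 347.8 K: K = (3.544, 0.621, 0.198), RR gives ψ = 0.174, H_out = 8.070 kJ/mol
  T = 352.6 K: K = (3.753, 0.669, 0.216), RR gives ψ = 0.207, H_out = 10.182 kJ/mol
  T = 350.2 K: K = (3.648, 0.645, 0.207), RR gives ψ = 0.191, H_out = 9.134 kJ/mol
  T = 349.0 K: K = (3.595, 0.633, 0.203), RR gives ψ = 0.183, H_out = 8.604 kJ/mol
  T = 348.4 K: K = (3.570, 0.627, 0.201), RR gives ψ = 0.179, H_out = 8.338 kJ/mol
Linear interpolation between T = 348.4 (H_out = 8.338) and T = 349.0 (H_out = 8.604) on hF = 8.404 gives T ≈ 348.5 K, at which ψ = 0.18.

T = 348.5 K, V/F = 0.18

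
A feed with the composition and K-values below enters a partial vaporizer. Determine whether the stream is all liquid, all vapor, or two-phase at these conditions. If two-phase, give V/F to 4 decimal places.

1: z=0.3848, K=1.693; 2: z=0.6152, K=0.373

ΣzᵢKᵢ = 0.8809; Σzᵢ/Kᵢ = 1.8766.
Since ΣzᵢKᵢ < 1 the mixture is below its bubble point — single liquid phase.

all liquid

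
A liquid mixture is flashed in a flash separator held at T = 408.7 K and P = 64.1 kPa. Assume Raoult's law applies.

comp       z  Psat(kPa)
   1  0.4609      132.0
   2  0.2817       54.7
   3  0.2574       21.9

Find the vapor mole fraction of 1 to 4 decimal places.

y_1 = 0.6014

Raoult's law: Kᵢ = Pᵢˢᵃᵗ/P = Pᵢˢᵃᵗ/64.1.
  K_1 = 132.0/64.1 = 2.059282, K_2 = 54.7/64.1 = 0.853354, K_3 = 21.9/64.1 = 0.341654
Material balance + equilibrium reduce to Σ zᵢ(Kᵢ−1)/(1+V/F(Kᵢ−1)) = 0.
Check two-phase: ΣzᵢKᵢ = 1.2775 > 1 and Σzᵢ/Kᵢ = 1.3073 > 1, so g(0) = 0.2775 > 0 and g(1) = -0.3073 < 0.
Newton–Raphson from V/F = 0.42:
  V/F = 0.4200: g = 0.05965, g' = -0.4677 → V/F = 0.5475
  V/F = 0.5475: g = -0.00089, g' = -0.4871 → V/F = 0.5457
Converged at V/F = 0.5457.
Compositions from xᵢ = zᵢ/(1+V/F(Kᵢ−1)), yᵢ = Kᵢxᵢ:
  1: x = 0.2921, y = 0.6014
  2: x = 0.3062, y = 0.2613
  3: x = 0.4017, y = 0.1373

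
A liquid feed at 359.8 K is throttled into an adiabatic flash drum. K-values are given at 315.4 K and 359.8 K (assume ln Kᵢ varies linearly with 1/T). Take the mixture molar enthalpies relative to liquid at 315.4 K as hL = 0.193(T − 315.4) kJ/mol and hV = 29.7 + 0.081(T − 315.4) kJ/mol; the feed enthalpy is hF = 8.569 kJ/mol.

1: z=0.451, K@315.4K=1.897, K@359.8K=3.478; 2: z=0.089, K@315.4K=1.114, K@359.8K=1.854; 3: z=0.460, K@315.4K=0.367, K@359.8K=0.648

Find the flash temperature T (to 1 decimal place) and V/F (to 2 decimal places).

T = 317.0 K, V/F = 0.28

Adiabatic flash: solve Rachford–Rice at each trial T, then check hF = ψ·hV(T) + (1−ψ)·hL(T).
  T = 315.4 K: K = (1.897, 1.114, 0.367), RR gives ψ = 0.239, H_out = 7.094 kJ/mol
  T = 359.8 K: K = (3.478, 1.854, 0.648), RR gives ψ = 1.000, H_out = 33.296 kJ/mol
  T = 337.6 K: K = (2.620, 1.461, 0.497), RR gives ψ = 0.729, H_out = 24.136 kJ/mol
  T = 326.5 K: K = (2.242, 1.282, 0.429), RR gives ψ = 0.500, H_out = 16.376 kJ/mol
  T = 320.9 K: K = (2.064, 1.196, 0.397), RR gives ψ = 0.377, H_out = 12.013 kJ/mol
  T = 318.1 K: K = (1.978, 1.154, 0.382), RR gives ψ = 0.309, H_out = 9.609 kJ/mol
  T = 316.8 K: K = (1.939, 1.135, 0.375), RR gives ψ = 0.276, H_out = 8.426 kJ/mol
Linear interpolation between T = 316.8 (H_out = 8.426) and T = 318.1 (H_out = 9.609) on hF = 8.569 gives T ≈ 317.0 K, at which ψ = 0.28.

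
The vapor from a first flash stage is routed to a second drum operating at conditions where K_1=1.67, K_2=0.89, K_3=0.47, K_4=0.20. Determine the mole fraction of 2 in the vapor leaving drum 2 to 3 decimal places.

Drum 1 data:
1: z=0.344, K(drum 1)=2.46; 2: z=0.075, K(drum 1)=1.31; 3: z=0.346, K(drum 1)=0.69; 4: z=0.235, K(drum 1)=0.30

y_2 (drum 2) = 0.082

Drum 1:
Material balance + equilibrium reduce to Σ zᵢ(Kᵢ−1)/(1+ψ₁(Kᵢ−1)) = 0.
g(0) = ΣzᵢKᵢ − 1 = 0.254 and g(1) = 1 − Σzᵢ/Kᵢ = -0.482, so a root lies in (0, 1).
Newton–Raphson from ψ₁ = 0.5:
  ψ₁ = 0.500: g = -0.0696, g' = -0.570 → ψ₁ = 0.378
  ψ₁ = 0.378: g = -0.0007, g' = -0.566 → ψ₁ = 0.377
Converged at ψ₁ = 0.377.
Drum-1 compositions:
  1: x = 0.222, y = 0.546
  2: x = 0.067, y = 0.088
  3: x = 0.392, y = 0.270
  4: x = 0.319, y = 0.096
Drum-2 feed = drum-1 vapor: z₂ = (0.5460, 0.0880, 0.2703, 0.0957).
Drum 2:
Let ψ₂ = V/F and solve Σ zᵢ(Kᵢ−1)/(1+ψ₂(Kᵢ−1)) = 0.
g(0) = ΣzᵢKᵢ − 1 = 0.136 and g(1) = 1 − Σzᵢ/Kᵢ = -0.480, so a root lies in (0, 1).
Iterate (Newton) starting at ψ₂ = 0.4:
  ψ₂ = 0.400: g = -0.0161, g' = -0.408 → ψ₂ = 0.361
  ψ₂ = 0.361: g = -0.0002, g' = -0.397 → ψ₂ = 0.360
Converged at ψ₂ = 0.360.
  1: x = 0.440, y = 0.735
  2: x = 0.092, y = 0.082
  3: x = 0.334, y = 0.157
  4: x = 0.134, y = 0.027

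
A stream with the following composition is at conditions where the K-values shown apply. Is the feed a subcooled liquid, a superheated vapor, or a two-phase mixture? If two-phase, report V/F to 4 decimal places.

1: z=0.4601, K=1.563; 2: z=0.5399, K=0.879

superheated vapor

ΣzᵢKᵢ = 1.1937; Σzᵢ/Kᵢ = 0.9086.
Since Σzᵢ/Kᵢ < 1 the mixture is above its dew point — single vapor phase.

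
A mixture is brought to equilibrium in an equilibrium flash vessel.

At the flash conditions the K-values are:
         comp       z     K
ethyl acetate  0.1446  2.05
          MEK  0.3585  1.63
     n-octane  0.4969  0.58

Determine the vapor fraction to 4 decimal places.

ψ = 0.5245

Rachford–Rice: g(ψ) = Σ zᵢ(Kᵢ−1)/(1+ψ(Kᵢ−1)) = 0.
Feasibility: ΣzᵢKᵢ = 1.1690, Σzᵢ/Kᵢ = 1.1472 — both > 1, two phases present.
Newton iteration, ψ⁰ = 0.39:
  ψ = 0.3900: g = 0.03945, g' = -0.2973 → ψ = 0.5227
  ψ = 0.5227: g = 0.00054, g' = -0.2909 → ψ = 0.5245
Converged at ψ = 0.5245.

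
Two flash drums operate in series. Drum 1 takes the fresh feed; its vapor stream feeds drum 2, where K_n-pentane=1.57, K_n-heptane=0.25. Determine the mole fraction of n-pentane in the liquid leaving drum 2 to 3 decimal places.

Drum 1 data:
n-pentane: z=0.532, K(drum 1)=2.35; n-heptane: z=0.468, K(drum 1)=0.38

x_n-pentane (drum 2) = 0.568

Drum 1:
Let ψ₁ = V/F and solve Σ zᵢ(Kᵢ−1)/(1+ψ₁(Kᵢ−1)) = 0.
Check two-phase: ΣzᵢKᵢ = 1.428 > 1 and Σzᵢ/Kᵢ = 1.458 > 1, so g(0) = 0.428 > 0 and g(1) = -0.458 < 0.
Newton iteration, ψ₁⁰ = 0.5:
  ψ₁ = 0.500: g = 0.0083, g' = -0.723 → ψ₁ = 0.511
Converged at ψ₁ = 0.511.
Drum-1 compositions:
  n-pentane: x = 0.315, y = 0.740
  n-heptane: x = 0.685, y = 0.260
Drum-2 feed = drum-1 vapor: z₂ = (0.7396, 0.2604).
Drum 2:
Let ψ₂ = V/F and solve Σ zᵢ(Kᵢ−1)/(1+ψ₂(Kᵢ−1)) = 0.
g(0) = ΣzᵢKᵢ − 1 = 0.226 and g(1) = 1 − Σzᵢ/Kᵢ = -0.513, so a root lies in (0, 1).
Binary case is linear: z₁(K₁−1)(1+ψ₂(K₂−1)) + z₂(K₂−1)(1+ψ₂(K₁−1)) = 0
⇒ ψ₂ = [z₁(K₁−1)+z₂(K₂−1)] / [−(K₁−1)(K₂−1)] = 0.2263/0.4275 = 0.529
  n-pentane: x = 0.568, y = 0.892
  n-heptane: x = 0.432, y = 0.108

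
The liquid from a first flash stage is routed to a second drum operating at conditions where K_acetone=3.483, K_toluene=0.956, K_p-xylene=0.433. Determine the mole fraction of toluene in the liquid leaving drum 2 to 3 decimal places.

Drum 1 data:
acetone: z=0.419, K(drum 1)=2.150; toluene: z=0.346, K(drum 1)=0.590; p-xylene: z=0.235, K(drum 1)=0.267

Drum 1:
Let ψ₁ = V/F and solve Σ zᵢ(Kᵢ−1)/(1+ψ₁(Kᵢ−1)) = 0.
Check two-phase: ΣzᵢKᵢ = 1.168 > 1 and Σzᵢ/Kᵢ = 1.661 > 1, so g(0) = 0.168 > 0 and g(1) = -0.661 < 0.
Iterate (Newton) starting at ψ₁ = 0.3:
  ψ₁ = 0.300: g = -0.0243, g' = -0.589 → ψ₁ = 0.259
Converged at ψ₁ = 0.259.
Drum-1 compositions:
  acetone: x = 0.323, y = 0.694
  toluene: x = 0.387, y = 0.228
  p-xylene: x = 0.290, y = 0.077
Drum-2 feed = drum-1 liquid: z₂ = (0.3229, 0.3871, 0.2900).
Drum 2:
Rachford–Rice: g(ψ₂) = Σ zᵢ(Kᵢ−1)/(1+ψ₂(Kᵢ−1)) = 0.
g(0) = ΣzᵢKᵢ − 1 = 0.620 and g(1) = 1 − Σzᵢ/Kᵢ = -0.167, so a root lies in (0, 1).
Iterate (Newton) starting at ψ₂ = 0.5:
  ψ₂ = 0.500: g = 0.1107, g' = -0.579 → ψ₂ = 0.691
  ψ₂ = 0.691: g = 0.0071, g' = -0.523 → ψ₂ = 0.705
Converged at ψ₂ = 0.705.
  acetone: x = 0.117, y = 0.409
  toluene: x = 0.399, y = 0.382
  p-xylene: x = 0.483, y = 0.209

x_toluene (drum 2) = 0.399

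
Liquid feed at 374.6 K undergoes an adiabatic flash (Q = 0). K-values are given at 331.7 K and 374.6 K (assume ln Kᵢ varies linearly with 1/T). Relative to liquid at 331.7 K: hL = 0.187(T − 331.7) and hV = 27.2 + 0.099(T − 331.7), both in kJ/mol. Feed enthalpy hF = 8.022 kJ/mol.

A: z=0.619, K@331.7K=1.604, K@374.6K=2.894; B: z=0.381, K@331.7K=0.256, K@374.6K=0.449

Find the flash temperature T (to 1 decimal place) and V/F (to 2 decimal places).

T = 334.5 K, V/F = 0.28

Adiabatic flash: solve Rachford–Rice at each trial T, then check hF = ψ·hV(T) + (1−ψ)·hL(T).
  T = 331.7 K: K = (1.604, 0.256), RR gives ψ = 0.201, H_out = 5.472 kJ/mol
  T = 374.6 K: K = (2.894, 0.449), RR gives ψ = 0.922, H_out = 29.626 kJ/mol
  T = 353.1 K: K = (2.192, 0.345), RR gives ψ = 0.625, H_out = 19.822 kJ/mol
  T = 342.4 K: K = (1.884, 0.298), RR gives ψ = 0.451, H_out = 13.854 kJ/mol
  T = 337.0 K: K = (1.739, 0.277), RR gives ψ = 0.340, H_out = 10.089 kJ/mol
  T = 334.4 K: K = (1.672, 0.266), RR gives ψ = 0.277, H_out = 7.970 kJ/mol
  T = 335.7 K: K = (1.706, 0.271), RR gives ψ = 0.310, H_out = 9.060 kJ/mol
Linear interpolation between T = 334.4 (H_out = 7.970) and T = 335.7 (H_out = 9.060) on hF = 8.022 gives T ≈ 334.5 K, at which ψ = 0.28.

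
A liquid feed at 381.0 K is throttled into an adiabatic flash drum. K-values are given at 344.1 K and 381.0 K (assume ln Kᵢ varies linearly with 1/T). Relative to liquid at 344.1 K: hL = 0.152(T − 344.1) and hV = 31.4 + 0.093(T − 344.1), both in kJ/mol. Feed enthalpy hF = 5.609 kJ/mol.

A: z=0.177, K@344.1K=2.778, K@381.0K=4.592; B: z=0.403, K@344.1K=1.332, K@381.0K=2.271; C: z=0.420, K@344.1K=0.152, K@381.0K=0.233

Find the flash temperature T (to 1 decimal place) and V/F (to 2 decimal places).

Adiabatic flash: solve Rachford–Rice at each trial T, then check hF = ψ·hV(T) + (1−ψ)·hL(T).
  T = 344.1 K: K = (2.778, 1.332, 0.152), RR gives ψ = 0.109, H_out = 3.435 kJ/mol
  T = 381.0 K: K = (4.592, 2.271, 0.233), RR gives ψ = 0.515, H_out = 20.663 kJ/mol
  T = 362.6 K: K = (3.620, 1.764, 0.190), RR gives ψ = 0.360, H_out = 13.731 kJ/mol
  T = 353.4 K: K = (3.184, 1.540, 0.171), RR gives ψ = 0.253, H_out = 9.207 kJ/mol
  T = 348.8 K: K = (2.979, 1.435, 0.161), RR gives ψ = 0.187, H_out = 6.531 kJ/mol
  T = 346.5 K: K = (2.880, 1.384, 0.157), RR gives ψ = 0.150, H_out = 5.065 kJ/mol
  T = 347.6 K: K = (2.927, 1.408, 0.159), RR gives ψ = 0.168, H_out = 5.778 kJ/mol
Linear interpolation between T = 346.5 (H_out = 5.065) and T = 347.6 (H_out = 5.778) on hF = 5.609 gives T ≈ 347.3 K, at which ψ = 0.16.

T = 347.3 K, V/F = 0.16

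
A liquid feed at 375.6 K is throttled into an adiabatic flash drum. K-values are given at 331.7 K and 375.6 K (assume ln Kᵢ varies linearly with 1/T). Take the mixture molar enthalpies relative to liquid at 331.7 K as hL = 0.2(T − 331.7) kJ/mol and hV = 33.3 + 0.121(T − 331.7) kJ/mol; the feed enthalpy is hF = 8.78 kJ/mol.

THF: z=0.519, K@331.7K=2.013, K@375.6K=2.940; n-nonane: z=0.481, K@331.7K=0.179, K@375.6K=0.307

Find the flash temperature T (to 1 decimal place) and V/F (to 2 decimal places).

Adiabatic flash: solve Rachford–Rice at each trial T, then check hF = ψ·hV(T) + (1−ψ)·hL(T).
  T = 331.7 K: K = (2.013, 0.179), RR gives ψ = 0.157, H_out = 5.239 kJ/mol
  T = 375.6 K: K = (2.940, 0.307), RR gives ψ = 0.501, H_out = 23.725 kJ/mol
  T = 353.6 K: K = (2.460, 0.238), RR gives ψ = 0.352, H_out = 15.491 kJ/mol
  T = 342.6 K: K = (2.232, 0.207), RR gives ψ = 0.264, H_out = 10.750 kJ/mol
  T = 337.1 K: K = (2.120, 0.193), RR gives ψ = 0.214, H_out = 8.100 kJ/mol
  T = 339.9 K: K = (2.177, 0.200), RR gives ψ = 0.240, H_out = 9.478 kJ/mol
  T = 338.5 K: K = (2.148, 0.196), RR gives ψ = 0.227, H_out = 8.797 kJ/mol
Linear interpolation between T = 337.1 (H_out = 8.100) and T = 338.5 (H_out = 8.797) on hF = 8.78 gives T ≈ 338.5 K, at which ψ = 0.23.

T = 338.5 K, V/F = 0.23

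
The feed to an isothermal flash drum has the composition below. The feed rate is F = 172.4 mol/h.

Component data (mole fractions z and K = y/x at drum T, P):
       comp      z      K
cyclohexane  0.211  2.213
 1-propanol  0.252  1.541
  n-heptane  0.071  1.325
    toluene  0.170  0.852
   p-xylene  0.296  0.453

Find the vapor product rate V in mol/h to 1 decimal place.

Rachford–Rice: g(ψ) = Σ zᵢ(Kᵢ−1)/(1+ψ(Kᵢ−1)) = 0.
g(0) = ΣzᵢKᵢ − 1 = 0.228 and g(1) = 1 − Σzᵢ/Kᵢ = -0.165, so a root lies in (0, 1).
Newton iteration, ψ⁰ = 0.5:
  ψ = 0.500: g = 0.0364, g' = -0.344 → ψ = 0.606
  ψ = 0.606: g = -0.0004, g' = -0.353 → ψ = 0.605
Converged at ψ = 0.605.
Then V = ψ·F = 0.6049·172.4 = 104.3 mol/h and L = F − V = 68.1 mol/h.

V = 104.3 mol/h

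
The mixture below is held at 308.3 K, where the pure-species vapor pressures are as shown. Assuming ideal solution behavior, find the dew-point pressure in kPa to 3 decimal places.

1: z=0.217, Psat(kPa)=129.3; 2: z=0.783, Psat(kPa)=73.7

At the dew point ψ → 1, so Σzᵢ/Kᵢ = 1 with Kᵢ = Pᵢˢᵃᵗ/P ⇒ 1/P = Σzᵢ/Pᵢˢᵃᵗ.
1/P = 0.217/129.3 + 0.783/73.7 = 0.012302 ⇒ P = 81.285 kPa

Pdew = 81.285 kPa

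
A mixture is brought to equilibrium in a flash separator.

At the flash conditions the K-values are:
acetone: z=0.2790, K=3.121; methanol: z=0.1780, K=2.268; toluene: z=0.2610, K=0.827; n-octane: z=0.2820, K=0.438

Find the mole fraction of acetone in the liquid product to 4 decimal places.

Newton–Raphson from β = 0.5:
  β = 0.5000: g = 0.15547, g' = -0.5845 → β = 0.7660
  β = 0.7660: g = 0.00962, g' = -0.5408 → β = 0.7838
  β = 0.7838: g = -0.00003, g' = -0.5440 → β = 0.7837
Converged at β = 0.7837.
Compositions from xᵢ = zᵢ/(1+β(Kᵢ−1)), yᵢ = Kᵢxᵢ:
  acetone: x = 0.1048, y = 0.3271
  methanol: x = 0.0893, y = 0.2025
  toluene: x = 0.3019, y = 0.2497
  n-octane: x = 0.5040, y = 0.2207

x_acetone = 0.1048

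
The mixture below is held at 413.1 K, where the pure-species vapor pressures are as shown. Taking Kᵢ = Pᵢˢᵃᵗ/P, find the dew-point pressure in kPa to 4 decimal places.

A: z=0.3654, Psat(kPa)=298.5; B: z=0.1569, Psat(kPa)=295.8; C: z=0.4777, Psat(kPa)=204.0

At the dew point ψ → 1, so Σzᵢ/Kᵢ = 1 with Kᵢ = Pᵢˢᵃᵗ/P ⇒ 1/P = Σzᵢ/Pᵢˢᵃᵗ.
1/P = 0.3654/298.5 + 0.1569/295.8 + 0.4777/204.0 = 0.0040962 ⇒ P = 244.1279 kPa

Pdew = 244.1279 kPa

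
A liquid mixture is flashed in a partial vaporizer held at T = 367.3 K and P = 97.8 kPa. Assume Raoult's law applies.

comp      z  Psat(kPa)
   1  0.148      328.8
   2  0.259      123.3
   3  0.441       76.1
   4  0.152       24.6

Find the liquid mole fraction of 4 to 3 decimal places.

Raoult's law: Kᵢ = Pᵢˢᵃᵗ/P = Pᵢˢᵃᵗ/97.8.
  K_1 = 328.8/97.8 = 3.36196, K_2 = 123.3/97.8 = 1.26074, K_3 = 76.1/97.8 = 0.77812, K_4 = 24.6/97.8 = 0.25153
Rachford–Rice: g(ψ) = Σ zᵢ(Kᵢ−1)/(1+ψ(Kᵢ−1)) = 0.
g(0) = ΣzᵢKᵢ − 1 = 0.205 and g(1) = 1 − Σzᵢ/Kᵢ = -0.421, so a root lies in (0, 1).
Iterate (Newton) starting at ψ = 0.45:
  ψ = 0.450: g = -0.0504, g' = -0.429 → ψ = 0.333
  ψ = 0.333: g = 0.0008, g' = -0.450 → ψ = 0.334
Converged at ψ = 0.334.
Compositions from xᵢ = zᵢ/(1+ψ(Kᵢ−1)), yᵢ = Kᵢxᵢ:
  1: x = 0.083, y = 0.278
  2: x = 0.238, y = 0.300
  3: x = 0.476, y = 0.371
  4: x = 0.203, y = 0.051

x_4 = 0.203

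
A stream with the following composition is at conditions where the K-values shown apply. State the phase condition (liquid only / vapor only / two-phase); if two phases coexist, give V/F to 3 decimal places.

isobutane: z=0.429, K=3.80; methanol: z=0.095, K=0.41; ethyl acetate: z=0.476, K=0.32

ΣzᵢKᵢ = 1.821; Σzᵢ/Kᵢ = 1.832.
Both exceed 1, so a two-phase solution exists.
Let ψ = V/F and solve Σ zᵢ(Kᵢ−1)/(1+ψ(Kᵢ−1)) = 0.
Newton–Raphson from ψ = 0.49:
  ψ = 0.490: g = -0.0579, g' = -1.158 → ψ = 0.440
  ψ = 0.440: g = 0.0005, g' = -1.184 → ψ = 0.441
Converged at ψ = 0.441.

two-phase, V/F = 0.441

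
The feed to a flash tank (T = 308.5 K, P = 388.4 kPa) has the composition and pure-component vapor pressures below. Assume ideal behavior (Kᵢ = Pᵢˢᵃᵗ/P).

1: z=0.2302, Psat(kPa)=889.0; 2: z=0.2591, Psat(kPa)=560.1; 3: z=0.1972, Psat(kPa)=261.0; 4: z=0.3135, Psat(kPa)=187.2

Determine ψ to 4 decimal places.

ψ = 0.4380

Raoult's law: Kᵢ = Pᵢˢᵃᵗ/P = Pᵢˢᵃᵗ/388.4.
  K_1 = 889.0/388.4 = 2.288877, K_2 = 560.1/388.4 = 1.442070, K_3 = 261.0/388.4 = 0.671988, K_4 = 187.2/388.4 = 0.481977
Material balance + equilibrium reduce to Σ zᵢ(Kᵢ−1)/(1+ψ(Kᵢ−1)) = 0.
g(0) = ΣzᵢKᵢ − 1 = 0.1842 and g(1) = 1 − Σzᵢ/Kᵢ = -0.2241, so a root lies in (0, 1).
Newton iteration, ψ⁰ = 0.5:
  ψ = 0.5000: g = -0.02231, g' = -0.3590 → ψ = 0.4379
  ψ = 0.4379: g = 0.00006, g' = -0.3615 → ψ = 0.4380
Converged at ψ = 0.4380.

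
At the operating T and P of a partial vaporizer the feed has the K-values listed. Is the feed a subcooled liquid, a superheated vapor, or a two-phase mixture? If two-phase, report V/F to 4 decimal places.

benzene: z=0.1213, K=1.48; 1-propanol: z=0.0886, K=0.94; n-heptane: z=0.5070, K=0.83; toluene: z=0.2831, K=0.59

subcooled liquid

ΣzᵢKᵢ = 0.8506; Σzᵢ/Kᵢ = 1.2669.
Since ΣzᵢKᵢ < 1 the mixture is below its bubble point — single liquid phase.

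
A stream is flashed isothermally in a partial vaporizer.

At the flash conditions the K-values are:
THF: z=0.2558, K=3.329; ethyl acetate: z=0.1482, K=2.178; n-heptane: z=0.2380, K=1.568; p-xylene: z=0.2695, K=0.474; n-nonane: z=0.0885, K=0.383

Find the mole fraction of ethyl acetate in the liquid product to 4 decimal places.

x_ethyl acetate = 0.0736

Material balance + equilibrium reduce to Σ zᵢ(Kᵢ−1)/(1+ψ(Kᵢ−1)) = 0.
g(0) = ΣzᵢKᵢ − 1 = 0.7092 and g(1) = 1 − Σzᵢ/Kᵢ = -0.0963, so a root lies in (0, 1).
Newton–Raphson from ψ = 0.5:
  ψ = 0.5000: g = 0.21908, g' = -0.6319 → ψ = 0.8467
  ψ = 0.8467: g = 0.00923, g' = -0.6337 → ψ = 0.8613
  ψ = 0.8613: g = -0.00006, g' = -0.6415 → ψ = 0.8612
Converged at ψ = 0.8612.
Compositions from xᵢ = zᵢ/(1+ψ(Kᵢ−1)), yᵢ = Kᵢxᵢ:
  THF: x = 0.0851, y = 0.2833
  ethyl acetate: x = 0.0736, y = 0.1602
  n-heptane: x = 0.1598, y = 0.2506
  p-xylene: x = 0.4927, y = 0.2335
  n-nonane: x = 0.1888, y = 0.0723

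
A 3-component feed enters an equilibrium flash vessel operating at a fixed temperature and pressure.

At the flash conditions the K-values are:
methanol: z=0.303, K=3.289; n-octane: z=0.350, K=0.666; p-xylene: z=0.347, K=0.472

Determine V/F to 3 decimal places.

V/F = 0.392

Iterate (Newton) starting at V/F = 0.5:
  V/F = 0.500: g = -0.0659, g' = -0.580 → V/F = 0.386
  V/F = 0.386: g = 0.0036, g' = -0.651 → V/F = 0.392
Converged at V/F = 0.392.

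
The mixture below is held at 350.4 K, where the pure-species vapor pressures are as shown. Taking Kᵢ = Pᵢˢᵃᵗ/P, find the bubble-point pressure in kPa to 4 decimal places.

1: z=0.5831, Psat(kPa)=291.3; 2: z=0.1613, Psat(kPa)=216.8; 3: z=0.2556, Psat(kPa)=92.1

At the bubble point ψ → 0, so ΣzᵢKᵢ = 1 with Kᵢ = Pᵢˢᵃᵗ/P ⇒ P = ΣzᵢPᵢˢᵃᵗ.
P = 0.5831·291.3 + 0.1613·216.8 + 0.2556·92.1 = 228.3676 kPa

Pbub = 228.3676 kPa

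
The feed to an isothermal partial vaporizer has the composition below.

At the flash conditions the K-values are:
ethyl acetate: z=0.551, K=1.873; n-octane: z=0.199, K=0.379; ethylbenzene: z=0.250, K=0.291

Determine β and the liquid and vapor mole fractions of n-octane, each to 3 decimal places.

β = 0.307, x_n-octane = 0.246, y_n-octane = 0.093

Let β = V/F and solve Σ zᵢ(Kᵢ−1)/(1+β(Kᵢ−1)) = 0.
Check two-phase: ΣzᵢKᵢ = 1.180 > 1 and Σzᵢ/Kᵢ = 1.678 > 1, so g(0) = 0.180 > 0 and g(1) = -0.678 < 0.
Iterate (Newton) starting at β = 0.68:
  β = 0.680: g = -0.2543, g' = -0.864 → β = 0.386
  β = 0.386: g = -0.0465, g' = -0.606 → β = 0.309
  β = 0.309: g = -0.0009, g' = -0.584 → β = 0.307
Converged at β = 0.307.
Compositions from xᵢ = zᵢ/(1+β(Kᵢ−1)), yᵢ = Kᵢxᵢ:
  ethyl acetate: x = 0.434, y = 0.814
  n-octane: x = 0.246, y = 0.093
  ethylbenzene: x = 0.320, y = 0.093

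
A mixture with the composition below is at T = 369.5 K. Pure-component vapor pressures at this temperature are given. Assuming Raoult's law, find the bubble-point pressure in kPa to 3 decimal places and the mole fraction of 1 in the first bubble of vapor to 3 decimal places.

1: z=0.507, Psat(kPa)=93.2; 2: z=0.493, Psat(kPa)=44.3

Pbub = 69.092 kPa, y_1 = 0.684

At the bubble point ψ → 0, so ΣzᵢKᵢ = 1 with Kᵢ = Pᵢˢᵃᵗ/P ⇒ P = ΣzᵢPᵢˢᵃᵗ.
P = 0.507·93.2 + 0.493·44.3 = 69.092 kPa
yᵢ = zᵢPᵢˢᵃᵗ/P ⇒ y_1 = 0.507·93.2/69.092 = 0.684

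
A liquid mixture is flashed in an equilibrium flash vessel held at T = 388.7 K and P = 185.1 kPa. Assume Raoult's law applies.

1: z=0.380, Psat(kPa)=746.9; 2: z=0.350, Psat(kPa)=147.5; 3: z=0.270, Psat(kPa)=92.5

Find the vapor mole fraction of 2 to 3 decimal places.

y_2 = 0.337

Raoult's law: Kᵢ = Pᵢˢᵃᵗ/P = Pᵢˢᵃᵗ/185.1.
  K_1 = 746.9/185.1 = 4.03512, K_2 = 147.5/185.1 = 0.79687, K_3 = 92.5/185.1 = 0.49973
Rachford–Rice: g(ψ) = Σ zᵢ(Kᵢ−1)/(1+ψ(Kᵢ−1)) = 0.
g(0) = ΣzᵢKᵢ − 1 = 0.947 and g(1) = 1 − Σzᵢ/Kᵢ = -0.074, so a root lies in (0, 1).
Iterate (Newton) starting at ψ = 0.5:
  ψ = 0.500: g = 0.1989, g' = -0.690 → ψ = 0.788
  ψ = 0.788: g = 0.0324, g' = -0.509 → ψ = 0.852
Converged at ψ = 0.852.
Compositions from xᵢ = zᵢ/(1+ψ(Kᵢ−1)), yᵢ = Kᵢxᵢ:
  1: x = 0.106, y = 0.427
  2: x = 0.423, y = 0.337
  3: x = 0.471, y = 0.235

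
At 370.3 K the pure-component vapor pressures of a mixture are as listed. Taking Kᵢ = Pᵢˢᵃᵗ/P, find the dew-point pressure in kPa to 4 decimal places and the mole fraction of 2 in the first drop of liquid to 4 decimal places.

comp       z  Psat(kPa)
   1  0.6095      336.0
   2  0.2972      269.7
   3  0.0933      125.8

Pdew = 273.4028 kPa, x_2 = 0.3013

At the dew point ψ → 1, so Σzᵢ/Kᵢ = 1 with Kᵢ = Pᵢˢᵃᵗ/P ⇒ 1/P = Σzᵢ/Pᵢˢᵃᵗ.
1/P = 0.6095/336.0 + 0.2972/269.7 + 0.0933/125.8 = 0.0036576 ⇒ P = 273.4028 kPa
xᵢ = zᵢP/Pᵢˢᵃᵗ ⇒ x_2 = 0.2972·273.4028/269.7 = 0.3013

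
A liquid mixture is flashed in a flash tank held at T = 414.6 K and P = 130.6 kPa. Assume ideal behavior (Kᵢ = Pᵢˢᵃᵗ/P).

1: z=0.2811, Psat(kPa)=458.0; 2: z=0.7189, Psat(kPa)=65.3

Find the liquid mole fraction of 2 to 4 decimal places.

x_2 = 0.8337

Raoult's law: Kᵢ = Pᵢˢᵃᵗ/P = Pᵢˢᵃᵗ/130.6.
  K_1 = 458.0/130.6 = 3.506891, K_2 = 65.3/130.6 = 0.500000
Let ψ = V/F and solve Σ zᵢ(Kᵢ−1)/(1+ψ(Kᵢ−1)) = 0.
Check two-phase: ΣzᵢKᵢ = 1.3452 > 1 and Σzᵢ/Kᵢ = 1.5180 > 1, so g(0) = 0.3452 > 0 and g(1) = -0.5180 < 0.
Newton iteration, ψ⁰ = 0.5:
  ψ = 0.5000: g = -0.16655, g' = -0.6674 → ψ = 0.2504
  ψ = 0.2504: g = 0.02199, g' = -0.9015 → ψ = 0.2748
  ψ = 0.2748: g = 0.00051, g' = -0.8608 → ψ = 0.2754
Converged at ψ = 0.2754.
Compositions from xᵢ = zᵢ/(1+ψ(Kᵢ−1)), yᵢ = Kᵢxᵢ:
  1: x = 0.1663, y = 0.5831
  2: x = 0.8337, y = 0.4169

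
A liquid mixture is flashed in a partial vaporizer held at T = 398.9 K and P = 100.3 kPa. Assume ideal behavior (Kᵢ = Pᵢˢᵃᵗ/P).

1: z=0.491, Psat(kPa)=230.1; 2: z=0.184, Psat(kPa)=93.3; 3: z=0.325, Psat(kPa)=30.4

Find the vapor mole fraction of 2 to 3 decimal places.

y_2 = 0.178

Raoult's law: Kᵢ = Pᵢˢᵃᵗ/P = Pᵢˢᵃᵗ/100.3.
  K_1 = 230.1/100.3 = 2.29412, K_2 = 93.3/100.3 = 0.93021, K_3 = 30.4/100.3 = 0.30309
Rachford–Rice: g(ψ) = Σ zᵢ(Kᵢ−1)/(1+ψ(Kᵢ−1)) = 0.
Check two-phase: ΣzᵢKᵢ = 1.396 > 1 and Σzᵢ/Kᵢ = 1.484 > 1, so g(0) = 0.396 > 0 and g(1) = -0.484 < 0.
Iterate (Newton) starting at ψ = 0.48:
  ψ = 0.480: g = 0.0383, g' = -0.670 → ψ = 0.537
  ψ = 0.537: g = -0.0005, g' = -0.690 → ψ = 0.536
Converged at ψ = 0.536.
Compositions from xᵢ = zᵢ/(1+ψ(Kᵢ−1)), yᵢ = Kᵢxᵢ:
  1: x = 0.290, y = 0.665
  2: x = 0.191, y = 0.178
  3: x = 0.519, y = 0.157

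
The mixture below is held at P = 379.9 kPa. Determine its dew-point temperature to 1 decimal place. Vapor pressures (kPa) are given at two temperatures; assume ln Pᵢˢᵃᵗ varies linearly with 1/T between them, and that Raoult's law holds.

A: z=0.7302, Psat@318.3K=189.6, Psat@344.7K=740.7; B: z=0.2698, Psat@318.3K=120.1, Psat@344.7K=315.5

Dew-point temperature: Σzᵢ·P/Pᵢˢᵃᵗ(T) = 1. Interpolate ln Pᵢˢᵃᵗ = aᵢ + bᵢ/T.
  T = 318.3 K: ΣzᵢP/Pᵢˢᵃᵗ = 2.3165
  T = 344.7 K: ΣzᵢP/Pᵢˢᵃᵗ = 0.6994
  T = 331.5 K: ΣzᵢP/Pᵢˢᵃᵗ = 1.2369
  T = 338.1 K: ΣzᵢP/Pᵢˢᵃᵗ = 0.9239
  T = 334.8 K: ΣzᵢP/Pᵢˢᵃᵗ = 1.0672
  T = 336.5 K: ΣzᵢP/Pᵢˢᵃᵗ = 0.9904
Interpolating between 334.8 K and 336.5 K gives T ≈ 336.3 K.

T = 336.3 K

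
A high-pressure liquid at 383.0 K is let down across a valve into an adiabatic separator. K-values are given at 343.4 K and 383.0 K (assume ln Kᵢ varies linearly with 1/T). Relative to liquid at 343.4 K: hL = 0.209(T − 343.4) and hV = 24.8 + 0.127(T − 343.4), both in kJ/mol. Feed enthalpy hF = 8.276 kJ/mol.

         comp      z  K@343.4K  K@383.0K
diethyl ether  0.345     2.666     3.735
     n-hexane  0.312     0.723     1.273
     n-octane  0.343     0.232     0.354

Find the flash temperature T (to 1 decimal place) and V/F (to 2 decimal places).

Adiabatic flash: solve Rachford–Rice at each trial T, then check hF = ψ·hV(T) + (1−ψ)·hL(T).
  T = 343.4 K: K = (2.666, 0.723, 0.232), RR gives ψ = 0.234, H_out = 5.803 kJ/mol
  T = 383.0 K: K = (3.735, 1.273, 0.354), RR gives ψ = 0.688, H_out = 23.113 kJ/mol
  T = 363.2 K: K = (3.185, 0.974, 0.290), RR gives ψ = 0.468, H_out = 14.978 kJ/mol
  T = 353.3 K: K = (2.921, 0.843, 0.260), RR gives ψ = 0.352, H_out = 10.523 kJ/mol
  T = 348.4 K: K = (2.794, 0.782, 0.246), RR gives ψ = 0.294, H_out = 8.223 kJ/mol
  T = 350.9 K: K = (2.858, 0.813, 0.253), RR gives ψ = 0.324, H_out = 9.405 kJ/mol
  T = 349.6 K: K = (2.825, 0.797, 0.249), RR gives ψ = 0.309, H_out = 8.792 kJ/mol
Linear interpolation between T = 348.4 (H_out = 8.223) and T = 349.6 (H_out = 8.792) on hF = 8.276 gives T ≈ 348.5 K, at which ψ = 0.30.

T = 348.5 K, V/F = 0.30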